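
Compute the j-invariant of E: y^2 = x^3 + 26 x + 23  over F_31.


Delta = -16(4 a^3 + 27 b^2) mod 31 = 6
-1728 * (4 a)^3 = -1728 * (4*26)^3 mod 31 = 15
j = 15 * 6^(-1) mod 31 = 18

j = 18 (mod 31)


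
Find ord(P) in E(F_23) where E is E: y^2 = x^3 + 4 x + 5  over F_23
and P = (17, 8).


Compute successive multiples of P until we hit O:
  1P = (17, 8)
  2P = (15, 6)
  3P = (15, 17)
  4P = (17, 15)
  5P = O

ord(P) = 5


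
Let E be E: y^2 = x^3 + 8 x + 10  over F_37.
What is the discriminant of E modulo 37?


4 a^3 + 27 b^2 = 4*8^3 + 27*10^2 = 2048 + 2700 = 4748
Delta = -16 * (4748) = -75968
Delta mod 37 = 30

Delta = 30 (mod 37)


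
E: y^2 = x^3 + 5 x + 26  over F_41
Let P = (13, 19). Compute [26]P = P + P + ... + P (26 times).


k = 26 = 11010_2 (binary, LSB first: 01011)
Double-and-add from P = (13, 19):
  bit 0 = 0: acc unchanged = O
  bit 1 = 1: acc = O + (23, 34) = (23, 34)
  bit 2 = 0: acc unchanged = (23, 34)
  bit 3 = 1: acc = (23, 34) + (29, 1) = (9, 12)
  bit 4 = 1: acc = (9, 12) + (32, 20) = (25, 27)

26P = (25, 27)


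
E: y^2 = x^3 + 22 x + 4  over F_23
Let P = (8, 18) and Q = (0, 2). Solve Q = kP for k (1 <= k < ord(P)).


Enumerate multiples of P until we hit Q = (0, 2):
  1P = (8, 18)
  2P = (16, 6)
  3P = (7, 15)
  4P = (17, 1)
  5P = (1, 2)
  6P = (15, 12)
  7P = (12, 15)
  8P = (5, 20)
  9P = (13, 16)
  10P = (4, 8)
  11P = (0, 2)
Match found at i = 11.

k = 11


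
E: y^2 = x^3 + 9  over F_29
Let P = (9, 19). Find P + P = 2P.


Doubling: s = (3 x1^2 + a) / (2 y1)
s = (3*9^2 + 0) / (2*19) mod 29 = 27
x3 = s^2 - 2 x1 mod 29 = 27^2 - 2*9 = 15
y3 = s (x1 - x3) - y1 mod 29 = 27 * (9 - 15) - 19 = 22

2P = (15, 22)


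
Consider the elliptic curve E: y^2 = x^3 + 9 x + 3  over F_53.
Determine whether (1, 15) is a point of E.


Check whether y^2 = x^3 + 9 x + 3 (mod 53) for (x, y) = (1, 15).
LHS: y^2 = 15^2 mod 53 = 13
RHS: x^3 + 9 x + 3 = 1^3 + 9*1 + 3 mod 53 = 13
LHS = RHS

Yes, on the curve


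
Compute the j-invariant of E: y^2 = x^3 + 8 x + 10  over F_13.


Delta = -16(4 a^3 + 27 b^2) mod 13 = 4
-1728 * (4 a)^3 = -1728 * (4*8)^3 mod 13 = 8
j = 8 * 4^(-1) mod 13 = 2

j = 2 (mod 13)


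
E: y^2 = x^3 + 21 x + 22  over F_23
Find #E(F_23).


For each x in F_23, count y with y^2 = x^3 + 21 x + 22 mod 23:
  x = 2: RHS = 3, y in [7, 16]  -> 2 point(s)
  x = 4: RHS = 9, y in [3, 20]  -> 2 point(s)
  x = 7: RHS = 6, y in [11, 12]  -> 2 point(s)
  x = 8: RHS = 12, y in [9, 14]  -> 2 point(s)
  x = 10: RHS = 13, y in [6, 17]  -> 2 point(s)
  x = 12: RHS = 1, y in [1, 22]  -> 2 point(s)
  x = 13: RHS = 8, y in [10, 13]  -> 2 point(s)
  x = 14: RHS = 1, y in [1, 22]  -> 2 point(s)
  x = 15: RHS = 9, y in [3, 20]  -> 2 point(s)
  x = 17: RHS = 2, y in [5, 18]  -> 2 point(s)
  x = 19: RHS = 12, y in [9, 14]  -> 2 point(s)
  x = 20: RHS = 1, y in [1, 22]  -> 2 point(s)
  x = 21: RHS = 18, y in [8, 15]  -> 2 point(s)
  x = 22: RHS = 0, y in [0]  -> 1 point(s)
Affine points: 27. Add the point at infinity: total = 28.

#E(F_23) = 28


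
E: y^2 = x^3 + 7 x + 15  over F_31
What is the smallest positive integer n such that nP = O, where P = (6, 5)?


Compute successive multiples of P until we hit O:
  1P = (6, 5)
  2P = (4, 18)
  3P = (9, 30)
  4P = (20, 23)
  5P = (25, 6)
  6P = (14, 6)
  7P = (27, 4)
  8P = (7, 29)
  ... (continuing to 40P)
  40P = O

ord(P) = 40


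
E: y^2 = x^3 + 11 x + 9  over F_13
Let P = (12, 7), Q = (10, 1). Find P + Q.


P != Q, so use the chord formula.
s = (y2 - y1) / (x2 - x1) = (7) / (11) mod 13 = 3
x3 = s^2 - x1 - x2 mod 13 = 3^2 - 12 - 10 = 0
y3 = s (x1 - x3) - y1 mod 13 = 3 * (12 - 0) - 7 = 3

P + Q = (0, 3)


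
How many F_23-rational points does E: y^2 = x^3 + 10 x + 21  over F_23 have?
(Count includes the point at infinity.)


For each x in F_23, count y with y^2 = x^3 + 10 x + 21 mod 23:
  x = 1: RHS = 9, y in [3, 20]  -> 2 point(s)
  x = 2: RHS = 3, y in [7, 16]  -> 2 point(s)
  x = 3: RHS = 9, y in [3, 20]  -> 2 point(s)
  x = 5: RHS = 12, y in [9, 14]  -> 2 point(s)
  x = 9: RHS = 12, y in [9, 14]  -> 2 point(s)
  x = 11: RHS = 13, y in [6, 17]  -> 2 point(s)
  x = 12: RHS = 6, y in [11, 12]  -> 2 point(s)
  x = 13: RHS = 2, y in [5, 18]  -> 2 point(s)
  x = 15: RHS = 4, y in [2, 21]  -> 2 point(s)
  x = 19: RHS = 9, y in [3, 20]  -> 2 point(s)
  x = 21: RHS = 16, y in [4, 19]  -> 2 point(s)
Affine points: 22. Add the point at infinity: total = 23.

#E(F_23) = 23


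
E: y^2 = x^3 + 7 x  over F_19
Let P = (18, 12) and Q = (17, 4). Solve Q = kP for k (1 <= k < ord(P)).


Enumerate multiples of P until we hit Q = (17, 4):
  1P = (18, 12)
  2P = (6, 12)
  3P = (14, 7)
  4P = (4, 15)
  5P = (8, 13)
  6P = (16, 3)
  7P = (10, 5)
  8P = (17, 15)
  9P = (12, 8)
  10P = (0, 0)
  11P = (12, 11)
  12P = (17, 4)
Match found at i = 12.

k = 12


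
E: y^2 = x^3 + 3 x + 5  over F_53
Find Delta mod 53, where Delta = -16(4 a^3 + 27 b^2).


4 a^3 + 27 b^2 = 4*3^3 + 27*5^2 = 108 + 675 = 783
Delta = -16 * (783) = -12528
Delta mod 53 = 33

Delta = 33 (mod 53)


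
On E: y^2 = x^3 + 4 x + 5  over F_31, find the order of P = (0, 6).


Compute successive multiples of P until we hit O:
  1P = (0, 6)
  2P = (7, 2)
  3P = (18, 22)
  4P = (18, 9)
  5P = (7, 29)
  6P = (0, 25)
  7P = O

ord(P) = 7


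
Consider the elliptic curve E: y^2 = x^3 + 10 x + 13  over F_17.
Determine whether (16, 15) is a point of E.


Check whether y^2 = x^3 + 10 x + 13 (mod 17) for (x, y) = (16, 15).
LHS: y^2 = 15^2 mod 17 = 4
RHS: x^3 + 10 x + 13 = 16^3 + 10*16 + 13 mod 17 = 2
LHS != RHS

No, not on the curve


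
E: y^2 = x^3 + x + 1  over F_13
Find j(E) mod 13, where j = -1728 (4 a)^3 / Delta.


Delta = -16(4 a^3 + 27 b^2) mod 13 = 11
-1728 * (4 a)^3 = -1728 * (4*1)^3 mod 13 = 12
j = 12 * 11^(-1) mod 13 = 7

j = 7 (mod 13)


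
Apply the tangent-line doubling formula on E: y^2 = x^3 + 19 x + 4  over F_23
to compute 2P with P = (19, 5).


Doubling: s = (3 x1^2 + a) / (2 y1)
s = (3*19^2 + 19) / (2*5) mod 23 = 9
x3 = s^2 - 2 x1 mod 23 = 9^2 - 2*19 = 20
y3 = s (x1 - x3) - y1 mod 23 = 9 * (19 - 20) - 5 = 9

2P = (20, 9)


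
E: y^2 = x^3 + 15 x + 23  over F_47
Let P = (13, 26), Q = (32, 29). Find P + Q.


P != Q, so use the chord formula.
s = (y2 - y1) / (x2 - x1) = (3) / (19) mod 47 = 15
x3 = s^2 - x1 - x2 mod 47 = 15^2 - 13 - 32 = 39
y3 = s (x1 - x3) - y1 mod 47 = 15 * (13 - 39) - 26 = 7

P + Q = (39, 7)


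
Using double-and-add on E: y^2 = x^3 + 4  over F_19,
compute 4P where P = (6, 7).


k = 4 = 100_2 (binary, LSB first: 001)
Double-and-add from P = (6, 7):
  bit 0 = 0: acc unchanged = O
  bit 1 = 0: acc unchanged = O
  bit 2 = 1: acc = O + (9, 7) = (9, 7)

4P = (9, 7)


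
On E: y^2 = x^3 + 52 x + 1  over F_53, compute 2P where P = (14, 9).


Doubling: s = (3 x1^2 + a) / (2 y1)
s = (3*14^2 + 52) / (2*9) mod 53 = 12
x3 = s^2 - 2 x1 mod 53 = 12^2 - 2*14 = 10
y3 = s (x1 - x3) - y1 mod 53 = 12 * (14 - 10) - 9 = 39

2P = (10, 39)


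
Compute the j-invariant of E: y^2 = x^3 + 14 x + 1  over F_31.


Delta = -16(4 a^3 + 27 b^2) mod 31 = 1
-1728 * (4 a)^3 = -1728 * (4*14)^3 mod 31 = 8
j = 8 * 1^(-1) mod 31 = 8

j = 8 (mod 31)


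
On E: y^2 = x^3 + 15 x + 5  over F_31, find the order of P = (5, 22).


Compute successive multiples of P until we hit O:
  1P = (5, 22)
  2P = (15, 28)
  3P = (25, 28)
  4P = (20, 20)
  5P = (22, 3)
  6P = (6, 1)
  7P = (27, 6)
  8P = (19, 22)
  ... (continuing to 19P)
  19P = O

ord(P) = 19


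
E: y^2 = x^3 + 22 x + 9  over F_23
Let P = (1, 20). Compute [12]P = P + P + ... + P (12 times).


k = 12 = 1100_2 (binary, LSB first: 0011)
Double-and-add from P = (1, 20):
  bit 0 = 0: acc unchanged = O
  bit 1 = 0: acc unchanged = O
  bit 2 = 1: acc = O + (20, 13) = (20, 13)
  bit 3 = 1: acc = (20, 13) + (7, 0) = (20, 10)

12P = (20, 10)


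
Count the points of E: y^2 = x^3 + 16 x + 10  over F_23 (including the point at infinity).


For each x in F_23, count y with y^2 = x^3 + 16 x + 10 mod 23:
  x = 1: RHS = 4, y in [2, 21]  -> 2 point(s)
  x = 2: RHS = 4, y in [2, 21]  -> 2 point(s)
  x = 3: RHS = 16, y in [4, 19]  -> 2 point(s)
  x = 4: RHS = 0, y in [0]  -> 1 point(s)
  x = 5: RHS = 8, y in [10, 13]  -> 2 point(s)
  x = 6: RHS = 0, y in [0]  -> 1 point(s)
  x = 8: RHS = 6, y in [11, 12]  -> 2 point(s)
  x = 9: RHS = 9, y in [3, 20]  -> 2 point(s)
  x = 13: RHS = 0, y in [0]  -> 1 point(s)
  x = 18: RHS = 12, y in [9, 14]  -> 2 point(s)
  x = 20: RHS = 4, y in [2, 21]  -> 2 point(s)
  x = 21: RHS = 16, y in [4, 19]  -> 2 point(s)
  x = 22: RHS = 16, y in [4, 19]  -> 2 point(s)
Affine points: 23. Add the point at infinity: total = 24.

#E(F_23) = 24


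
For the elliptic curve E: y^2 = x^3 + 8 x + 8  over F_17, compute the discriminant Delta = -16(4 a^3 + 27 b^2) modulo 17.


4 a^3 + 27 b^2 = 4*8^3 + 27*8^2 = 2048 + 1728 = 3776
Delta = -16 * (3776) = -60416
Delta mod 17 = 2

Delta = 2 (mod 17)


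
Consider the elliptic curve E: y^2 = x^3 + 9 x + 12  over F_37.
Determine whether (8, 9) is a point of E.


Check whether y^2 = x^3 + 9 x + 12 (mod 37) for (x, y) = (8, 9).
LHS: y^2 = 9^2 mod 37 = 7
RHS: x^3 + 9 x + 12 = 8^3 + 9*8 + 12 mod 37 = 4
LHS != RHS

No, not on the curve


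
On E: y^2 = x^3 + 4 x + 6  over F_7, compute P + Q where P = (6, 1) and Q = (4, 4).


P != Q, so use the chord formula.
s = (y2 - y1) / (x2 - x1) = (3) / (5) mod 7 = 2
x3 = s^2 - x1 - x2 mod 7 = 2^2 - 6 - 4 = 1
y3 = s (x1 - x3) - y1 mod 7 = 2 * (6 - 1) - 1 = 2

P + Q = (1, 2)


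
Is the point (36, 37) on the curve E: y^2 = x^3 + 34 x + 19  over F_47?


Check whether y^2 = x^3 + 34 x + 19 (mod 47) for (x, y) = (36, 37).
LHS: y^2 = 37^2 mod 47 = 6
RHS: x^3 + 34 x + 19 = 36^3 + 34*36 + 19 mod 47 = 6
LHS = RHS

Yes, on the curve


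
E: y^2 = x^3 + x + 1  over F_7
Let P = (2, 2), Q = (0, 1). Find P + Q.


P != Q, so use the chord formula.
s = (y2 - y1) / (x2 - x1) = (6) / (5) mod 7 = 4
x3 = s^2 - x1 - x2 mod 7 = 4^2 - 2 - 0 = 0
y3 = s (x1 - x3) - y1 mod 7 = 4 * (2 - 0) - 2 = 6

P + Q = (0, 6)


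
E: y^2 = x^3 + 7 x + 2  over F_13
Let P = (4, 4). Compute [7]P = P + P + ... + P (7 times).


k = 7 = 111_2 (binary, LSB first: 111)
Double-and-add from P = (4, 4):
  bit 0 = 1: acc = O + (4, 4) = (4, 4)
  bit 1 = 1: acc = (4, 4) + (9, 12) = (1, 6)
  bit 2 = 1: acc = (1, 6) + (7, 11) = (1, 7)

7P = (1, 7)


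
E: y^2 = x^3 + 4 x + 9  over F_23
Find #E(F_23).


For each x in F_23, count y with y^2 = x^3 + 4 x + 9 mod 23:
  x = 0: RHS = 9, y in [3, 20]  -> 2 point(s)
  x = 2: RHS = 2, y in [5, 18]  -> 2 point(s)
  x = 3: RHS = 2, y in [5, 18]  -> 2 point(s)
  x = 5: RHS = 16, y in [4, 19]  -> 2 point(s)
  x = 7: RHS = 12, y in [9, 14]  -> 2 point(s)
  x = 8: RHS = 1, y in [1, 22]  -> 2 point(s)
  x = 11: RHS = 4, y in [2, 21]  -> 2 point(s)
  x = 13: RHS = 4, y in [2, 21]  -> 2 point(s)
  x = 14: RHS = 3, y in [7, 16]  -> 2 point(s)
  x = 16: RHS = 6, y in [11, 12]  -> 2 point(s)
  x = 18: RHS = 2, y in [5, 18]  -> 2 point(s)
  x = 20: RHS = 16, y in [4, 19]  -> 2 point(s)
  x = 21: RHS = 16, y in [4, 19]  -> 2 point(s)
  x = 22: RHS = 4, y in [2, 21]  -> 2 point(s)
Affine points: 28. Add the point at infinity: total = 29.

#E(F_23) = 29


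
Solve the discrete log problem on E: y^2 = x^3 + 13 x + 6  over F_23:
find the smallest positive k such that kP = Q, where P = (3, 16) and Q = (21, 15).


Enumerate multiples of P until we hit Q = (21, 15):
  1P = (3, 16)
  2P = (20, 3)
  3P = (13, 16)
  4P = (7, 7)
  5P = (8, 1)
  6P = (21, 15)
Match found at i = 6.

k = 6


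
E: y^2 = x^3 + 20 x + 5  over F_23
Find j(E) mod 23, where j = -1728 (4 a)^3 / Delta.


Delta = -16(4 a^3 + 27 b^2) mod 23 = 13
-1728 * (4 a)^3 = -1728 * (4*20)^3 mod 23 = 9
j = 9 * 13^(-1) mod 23 = 6

j = 6 (mod 23)


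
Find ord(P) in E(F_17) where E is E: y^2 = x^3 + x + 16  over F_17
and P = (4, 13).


Compute successive multiples of P until we hit O:
  1P = (4, 13)
  2P = (8, 3)
  3P = (7, 3)
  4P = (2, 3)
  5P = (2, 14)
  6P = (7, 14)
  7P = (8, 14)
  8P = (4, 4)
  ... (continuing to 9P)
  9P = O

ord(P) = 9


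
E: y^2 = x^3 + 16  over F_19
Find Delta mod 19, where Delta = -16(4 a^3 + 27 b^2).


4 a^3 + 27 b^2 = 4*0^3 + 27*16^2 = 0 + 6912 = 6912
Delta = -16 * (6912) = -110592
Delta mod 19 = 7

Delta = 7 (mod 19)


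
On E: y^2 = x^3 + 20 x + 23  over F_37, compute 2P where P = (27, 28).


Doubling: s = (3 x1^2 + a) / (2 y1)
s = (3*27^2 + 20) / (2*28) mod 37 = 11
x3 = s^2 - 2 x1 mod 37 = 11^2 - 2*27 = 30
y3 = s (x1 - x3) - y1 mod 37 = 11 * (27 - 30) - 28 = 13

2P = (30, 13)


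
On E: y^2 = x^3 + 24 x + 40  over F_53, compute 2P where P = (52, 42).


Doubling: s = (3 x1^2 + a) / (2 y1)
s = (3*52^2 + 24) / (2*42) mod 53 = 6
x3 = s^2 - 2 x1 mod 53 = 6^2 - 2*52 = 38
y3 = s (x1 - x3) - y1 mod 53 = 6 * (52 - 38) - 42 = 42

2P = (38, 42)


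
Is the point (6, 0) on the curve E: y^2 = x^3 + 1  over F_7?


Check whether y^2 = x^3 + 0 x + 1 (mod 7) for (x, y) = (6, 0).
LHS: y^2 = 0^2 mod 7 = 0
RHS: x^3 + 0 x + 1 = 6^3 + 0*6 + 1 mod 7 = 0
LHS = RHS

Yes, on the curve


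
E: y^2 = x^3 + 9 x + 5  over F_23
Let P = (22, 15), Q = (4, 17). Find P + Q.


P != Q, so use the chord formula.
s = (y2 - y1) / (x2 - x1) = (2) / (5) mod 23 = 5
x3 = s^2 - x1 - x2 mod 23 = 5^2 - 22 - 4 = 22
y3 = s (x1 - x3) - y1 mod 23 = 5 * (22 - 22) - 15 = 8

P + Q = (22, 8)


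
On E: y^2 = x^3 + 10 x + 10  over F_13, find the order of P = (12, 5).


Compute successive multiples of P until we hit O:
  1P = (12, 5)
  2P = (2, 8)
  3P = (0, 7)
  4P = (5, 9)
  5P = (8, 2)
  6P = (9, 7)
  7P = (4, 7)
  8P = (6, 0)
  ... (continuing to 16P)
  16P = O

ord(P) = 16


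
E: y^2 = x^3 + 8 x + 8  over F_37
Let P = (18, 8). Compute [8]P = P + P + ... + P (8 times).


k = 8 = 1000_2 (binary, LSB first: 0001)
Double-and-add from P = (18, 8):
  bit 0 = 0: acc unchanged = O
  bit 1 = 0: acc unchanged = O
  bit 2 = 0: acc unchanged = O
  bit 3 = 1: acc = O + (17, 5) = (17, 5)

8P = (17, 5)


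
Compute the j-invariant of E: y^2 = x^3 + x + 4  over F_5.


Delta = -16(4 a^3 + 27 b^2) mod 5 = 4
-1728 * (4 a)^3 = -1728 * (4*1)^3 mod 5 = 3
j = 3 * 4^(-1) mod 5 = 2

j = 2 (mod 5)


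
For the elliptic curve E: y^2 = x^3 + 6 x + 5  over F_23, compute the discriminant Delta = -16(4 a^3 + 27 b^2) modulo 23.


4 a^3 + 27 b^2 = 4*6^3 + 27*5^2 = 864 + 675 = 1539
Delta = -16 * (1539) = -24624
Delta mod 23 = 9

Delta = 9 (mod 23)


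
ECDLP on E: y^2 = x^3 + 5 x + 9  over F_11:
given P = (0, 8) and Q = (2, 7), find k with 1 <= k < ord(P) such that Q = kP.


Enumerate multiples of P until we hit Q = (2, 7):
  1P = (0, 8)
  2P = (1, 2)
  3P = (2, 4)
  4P = (2, 7)
Match found at i = 4.

k = 4


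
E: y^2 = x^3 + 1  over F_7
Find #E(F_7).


For each x in F_7, count y with y^2 = x^3 + 0 x + 1 mod 7:
  x = 0: RHS = 1, y in [1, 6]  -> 2 point(s)
  x = 1: RHS = 2, y in [3, 4]  -> 2 point(s)
  x = 2: RHS = 2, y in [3, 4]  -> 2 point(s)
  x = 3: RHS = 0, y in [0]  -> 1 point(s)
  x = 4: RHS = 2, y in [3, 4]  -> 2 point(s)
  x = 5: RHS = 0, y in [0]  -> 1 point(s)
  x = 6: RHS = 0, y in [0]  -> 1 point(s)
Affine points: 11. Add the point at infinity: total = 12.

#E(F_7) = 12


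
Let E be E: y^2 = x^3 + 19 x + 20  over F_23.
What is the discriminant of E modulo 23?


4 a^3 + 27 b^2 = 4*19^3 + 27*20^2 = 27436 + 10800 = 38236
Delta = -16 * (38236) = -611776
Delta mod 23 = 1

Delta = 1 (mod 23)


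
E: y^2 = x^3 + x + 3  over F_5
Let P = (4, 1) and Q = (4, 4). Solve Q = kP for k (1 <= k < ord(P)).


Enumerate multiples of P until we hit Q = (4, 4):
  1P = (4, 1)
  2P = (1, 0)
  3P = (4, 4)
Match found at i = 3.

k = 3


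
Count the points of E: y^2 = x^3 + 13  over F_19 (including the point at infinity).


For each x in F_19, count y with y^2 = x^3 + 0 x + 13 mod 19:
  x = 4: RHS = 1, y in [1, 18]  -> 2 point(s)
  x = 5: RHS = 5, y in [9, 10]  -> 2 point(s)
  x = 6: RHS = 1, y in [1, 18]  -> 2 point(s)
  x = 9: RHS = 1, y in [1, 18]  -> 2 point(s)
  x = 10: RHS = 6, y in [5, 14]  -> 2 point(s)
  x = 13: RHS = 6, y in [5, 14]  -> 2 point(s)
  x = 15: RHS = 6, y in [5, 14]  -> 2 point(s)
  x = 16: RHS = 5, y in [9, 10]  -> 2 point(s)
  x = 17: RHS = 5, y in [9, 10]  -> 2 point(s)
Affine points: 18. Add the point at infinity: total = 19.

#E(F_19) = 19


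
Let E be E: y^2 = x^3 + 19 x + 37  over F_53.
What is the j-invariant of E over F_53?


Delta = -16(4 a^3 + 27 b^2) mod 53 = 42
-1728 * (4 a)^3 = -1728 * (4*19)^3 mod 53 = 47
j = 47 * 42^(-1) mod 53 = 15

j = 15 (mod 53)


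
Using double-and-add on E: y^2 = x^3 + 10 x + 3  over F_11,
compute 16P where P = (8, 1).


k = 16 = 10000_2 (binary, LSB first: 00001)
Double-and-add from P = (8, 1):
  bit 0 = 0: acc unchanged = O
  bit 1 = 0: acc unchanged = O
  bit 2 = 0: acc unchanged = O
  bit 3 = 0: acc unchanged = O
  bit 4 = 1: acc = O + (8, 10) = (8, 10)

16P = (8, 10)


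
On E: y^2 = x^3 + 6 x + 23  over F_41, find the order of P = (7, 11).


Compute successive multiples of P until we hit O:
  1P = (7, 11)
  2P = (17, 35)
  3P = (8, 3)
  4P = (8, 38)
  5P = (17, 6)
  6P = (7, 30)
  7P = O

ord(P) = 7


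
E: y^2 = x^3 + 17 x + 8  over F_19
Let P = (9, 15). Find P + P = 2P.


Doubling: s = (3 x1^2 + a) / (2 y1)
s = (3*9^2 + 17) / (2*15) mod 19 = 15
x3 = s^2 - 2 x1 mod 19 = 15^2 - 2*9 = 17
y3 = s (x1 - x3) - y1 mod 19 = 15 * (9 - 17) - 15 = 17

2P = (17, 17)


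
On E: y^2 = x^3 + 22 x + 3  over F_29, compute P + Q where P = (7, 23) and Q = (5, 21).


P != Q, so use the chord formula.
s = (y2 - y1) / (x2 - x1) = (27) / (27) mod 29 = 1
x3 = s^2 - x1 - x2 mod 29 = 1^2 - 7 - 5 = 18
y3 = s (x1 - x3) - y1 mod 29 = 1 * (7 - 18) - 23 = 24

P + Q = (18, 24)


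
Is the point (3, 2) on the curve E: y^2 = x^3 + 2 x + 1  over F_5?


Check whether y^2 = x^3 + 2 x + 1 (mod 5) for (x, y) = (3, 2).
LHS: y^2 = 2^2 mod 5 = 4
RHS: x^3 + 2 x + 1 = 3^3 + 2*3 + 1 mod 5 = 4
LHS = RHS

Yes, on the curve


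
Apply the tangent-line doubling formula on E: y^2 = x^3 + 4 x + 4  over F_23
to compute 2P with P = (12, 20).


Doubling: s = (3 x1^2 + a) / (2 y1)
s = (3*12^2 + 4) / (2*20) mod 23 = 4
x3 = s^2 - 2 x1 mod 23 = 4^2 - 2*12 = 15
y3 = s (x1 - x3) - y1 mod 23 = 4 * (12 - 15) - 20 = 14

2P = (15, 14)


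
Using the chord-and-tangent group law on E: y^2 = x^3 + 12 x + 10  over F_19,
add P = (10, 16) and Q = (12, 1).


P != Q, so use the chord formula.
s = (y2 - y1) / (x2 - x1) = (4) / (2) mod 19 = 2
x3 = s^2 - x1 - x2 mod 19 = 2^2 - 10 - 12 = 1
y3 = s (x1 - x3) - y1 mod 19 = 2 * (10 - 1) - 16 = 2

P + Q = (1, 2)


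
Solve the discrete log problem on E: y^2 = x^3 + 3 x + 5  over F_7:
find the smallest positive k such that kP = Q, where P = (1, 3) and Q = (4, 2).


Enumerate multiples of P until we hit Q = (4, 2):
  1P = (1, 3)
  2P = (6, 6)
  3P = (4, 5)
  4P = (4, 2)
Match found at i = 4.

k = 4


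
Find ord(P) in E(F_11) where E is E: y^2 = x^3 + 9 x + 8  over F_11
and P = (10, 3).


Compute successive multiples of P until we hit O:
  1P = (10, 3)
  2P = (6, 5)
  3P = (9, 2)
  4P = (4, 3)
  5P = (8, 8)
  6P = (2, 10)
  7P = (2, 1)
  8P = (8, 3)
  ... (continuing to 13P)
  13P = O

ord(P) = 13


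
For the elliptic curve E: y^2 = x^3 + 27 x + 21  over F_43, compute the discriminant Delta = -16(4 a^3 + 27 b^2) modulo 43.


4 a^3 + 27 b^2 = 4*27^3 + 27*21^2 = 78732 + 11907 = 90639
Delta = -16 * (90639) = -1450224
Delta mod 43 = 37

Delta = 37 (mod 43)


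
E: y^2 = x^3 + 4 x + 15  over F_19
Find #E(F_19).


For each x in F_19, count y with y^2 = x^3 + 4 x + 15 mod 19:
  x = 1: RHS = 1, y in [1, 18]  -> 2 point(s)
  x = 3: RHS = 16, y in [4, 15]  -> 2 point(s)
  x = 4: RHS = 0, y in [0]  -> 1 point(s)
  x = 7: RHS = 6, y in [5, 14]  -> 2 point(s)
  x = 9: RHS = 1, y in [1, 18]  -> 2 point(s)
  x = 12: RHS = 5, y in [9, 10]  -> 2 point(s)
  x = 15: RHS = 11, y in [7, 12]  -> 2 point(s)
Affine points: 13. Add the point at infinity: total = 14.

#E(F_19) = 14


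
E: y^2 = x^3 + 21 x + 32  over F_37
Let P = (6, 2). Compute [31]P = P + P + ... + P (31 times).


k = 31 = 11111_2 (binary, LSB first: 11111)
Double-and-add from P = (6, 2):
  bit 0 = 1: acc = O + (6, 2) = (6, 2)
  bit 1 = 1: acc = (6, 2) + (36, 11) = (11, 15)
  bit 2 = 1: acc = (11, 15) + (9, 5) = (5, 15)
  bit 3 = 1: acc = (5, 15) + (10, 13) = (34, 4)
  bit 4 = 1: acc = (34, 4) + (24, 2) = (19, 36)

31P = (19, 36)


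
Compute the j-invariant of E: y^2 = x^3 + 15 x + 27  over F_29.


Delta = -16(4 a^3 + 27 b^2) mod 29 = 4
-1728 * (4 a)^3 = -1728 * (4*15)^3 mod 29 = 9
j = 9 * 4^(-1) mod 29 = 24

j = 24 (mod 29)


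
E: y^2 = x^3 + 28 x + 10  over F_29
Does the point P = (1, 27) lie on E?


Check whether y^2 = x^3 + 28 x + 10 (mod 29) for (x, y) = (1, 27).
LHS: y^2 = 27^2 mod 29 = 4
RHS: x^3 + 28 x + 10 = 1^3 + 28*1 + 10 mod 29 = 10
LHS != RHS

No, not on the curve


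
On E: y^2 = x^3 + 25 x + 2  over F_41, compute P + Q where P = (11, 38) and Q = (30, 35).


P != Q, so use the chord formula.
s = (y2 - y1) / (x2 - x1) = (38) / (19) mod 41 = 2
x3 = s^2 - x1 - x2 mod 41 = 2^2 - 11 - 30 = 4
y3 = s (x1 - x3) - y1 mod 41 = 2 * (11 - 4) - 38 = 17

P + Q = (4, 17)


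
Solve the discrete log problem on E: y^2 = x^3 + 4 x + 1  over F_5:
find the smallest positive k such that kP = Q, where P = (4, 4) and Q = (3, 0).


Enumerate multiples of P until we hit Q = (3, 0):
  1P = (4, 4)
  2P = (3, 0)
Match found at i = 2.

k = 2


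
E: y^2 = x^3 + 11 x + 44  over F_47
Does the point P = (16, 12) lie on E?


Check whether y^2 = x^3 + 11 x + 44 (mod 47) for (x, y) = (16, 12).
LHS: y^2 = 12^2 mod 47 = 3
RHS: x^3 + 11 x + 44 = 16^3 + 11*16 + 44 mod 47 = 39
LHS != RHS

No, not on the curve


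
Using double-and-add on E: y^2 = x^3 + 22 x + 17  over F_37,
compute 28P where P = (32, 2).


k = 28 = 11100_2 (binary, LSB first: 00111)
Double-and-add from P = (32, 2):
  bit 0 = 0: acc unchanged = O
  bit 1 = 0: acc unchanged = O
  bit 2 = 1: acc = O + (12, 14) = (12, 14)
  bit 3 = 1: acc = (12, 14) + (22, 30) = (10, 4)
  bit 4 = 1: acc = (10, 4) + (3, 31) = (20, 24)

28P = (20, 24)


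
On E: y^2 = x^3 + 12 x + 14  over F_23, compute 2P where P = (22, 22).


Doubling: s = (3 x1^2 + a) / (2 y1)
s = (3*22^2 + 12) / (2*22) mod 23 = 4
x3 = s^2 - 2 x1 mod 23 = 4^2 - 2*22 = 18
y3 = s (x1 - x3) - y1 mod 23 = 4 * (22 - 18) - 22 = 17

2P = (18, 17)


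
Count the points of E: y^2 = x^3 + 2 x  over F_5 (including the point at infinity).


For each x in F_5, count y with y^2 = x^3 + 2 x + 0 mod 5:
  x = 0: RHS = 0, y in [0]  -> 1 point(s)
Affine points: 1. Add the point at infinity: total = 2.

#E(F_5) = 2


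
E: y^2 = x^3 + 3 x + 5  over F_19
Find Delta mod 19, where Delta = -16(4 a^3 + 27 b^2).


4 a^3 + 27 b^2 = 4*3^3 + 27*5^2 = 108 + 675 = 783
Delta = -16 * (783) = -12528
Delta mod 19 = 12

Delta = 12 (mod 19)


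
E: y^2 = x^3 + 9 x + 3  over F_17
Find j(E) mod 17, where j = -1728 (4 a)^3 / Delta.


Delta = -16(4 a^3 + 27 b^2) mod 17 = 14
-1728 * (4 a)^3 = -1728 * (4*9)^3 mod 17 = 14
j = 14 * 14^(-1) mod 17 = 1

j = 1 (mod 17)


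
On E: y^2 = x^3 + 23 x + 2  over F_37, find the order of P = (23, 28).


Compute successive multiples of P until we hit O:
  1P = (23, 28)
  2P = (29, 3)
  3P = (26, 3)
  4P = (4, 11)
  5P = (19, 34)
  6P = (25, 12)
  7P = (16, 27)
  8P = (32, 13)
  ... (continuing to 33P)
  33P = O

ord(P) = 33


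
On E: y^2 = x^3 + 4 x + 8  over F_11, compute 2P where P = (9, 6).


Doubling: s = (3 x1^2 + a) / (2 y1)
s = (3*9^2 + 4) / (2*6) mod 11 = 5
x3 = s^2 - 2 x1 mod 11 = 5^2 - 2*9 = 7
y3 = s (x1 - x3) - y1 mod 11 = 5 * (9 - 7) - 6 = 4

2P = (7, 4)


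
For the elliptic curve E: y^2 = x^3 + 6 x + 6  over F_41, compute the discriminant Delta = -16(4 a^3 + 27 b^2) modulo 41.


4 a^3 + 27 b^2 = 4*6^3 + 27*6^2 = 864 + 972 = 1836
Delta = -16 * (1836) = -29376
Delta mod 41 = 21

Delta = 21 (mod 41)


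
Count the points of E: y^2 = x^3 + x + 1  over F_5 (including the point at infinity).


For each x in F_5, count y with y^2 = x^3 + 1 x + 1 mod 5:
  x = 0: RHS = 1, y in [1, 4]  -> 2 point(s)
  x = 2: RHS = 1, y in [1, 4]  -> 2 point(s)
  x = 3: RHS = 1, y in [1, 4]  -> 2 point(s)
  x = 4: RHS = 4, y in [2, 3]  -> 2 point(s)
Affine points: 8. Add the point at infinity: total = 9.

#E(F_5) = 9


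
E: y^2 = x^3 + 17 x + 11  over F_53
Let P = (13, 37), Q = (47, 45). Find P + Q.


P != Q, so use the chord formula.
s = (y2 - y1) / (x2 - x1) = (8) / (34) mod 53 = 47
x3 = s^2 - x1 - x2 mod 53 = 47^2 - 13 - 47 = 29
y3 = s (x1 - x3) - y1 mod 53 = 47 * (13 - 29) - 37 = 6

P + Q = (29, 6)


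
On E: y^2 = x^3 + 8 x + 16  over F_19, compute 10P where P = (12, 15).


k = 10 = 1010_2 (binary, LSB first: 0101)
Double-and-add from P = (12, 15):
  bit 0 = 0: acc unchanged = O
  bit 1 = 1: acc = O + (18, 11) = (18, 11)
  bit 2 = 0: acc unchanged = (18, 11)
  bit 3 = 1: acc = (18, 11) + (9, 0) = (1, 14)

10P = (1, 14)


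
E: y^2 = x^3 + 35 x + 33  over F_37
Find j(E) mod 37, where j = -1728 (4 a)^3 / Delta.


Delta = -16(4 a^3 + 27 b^2) mod 37 = 1
-1728 * (4 a)^3 = -1728 * (4*35)^3 mod 37 = 29
j = 29 * 1^(-1) mod 37 = 29

j = 29 (mod 37)


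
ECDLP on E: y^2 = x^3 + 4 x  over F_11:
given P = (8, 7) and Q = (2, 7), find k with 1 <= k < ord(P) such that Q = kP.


Enumerate multiples of P until we hit Q = (2, 7):
  1P = (8, 7)
  2P = (4, 5)
  3P = (2, 7)
Match found at i = 3.

k = 3


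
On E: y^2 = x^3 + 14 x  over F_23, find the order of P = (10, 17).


Compute successive multiples of P until we hit O:
  1P = (10, 17)
  2P = (6, 1)
  3P = (0, 0)
  4P = (6, 22)
  5P = (10, 6)
  6P = O

ord(P) = 6


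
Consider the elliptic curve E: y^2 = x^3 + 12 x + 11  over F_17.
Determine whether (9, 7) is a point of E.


Check whether y^2 = x^3 + 12 x + 11 (mod 17) for (x, y) = (9, 7).
LHS: y^2 = 7^2 mod 17 = 15
RHS: x^3 + 12 x + 11 = 9^3 + 12*9 + 11 mod 17 = 15
LHS = RHS

Yes, on the curve


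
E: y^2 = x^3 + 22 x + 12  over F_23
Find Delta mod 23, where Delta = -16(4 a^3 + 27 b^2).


4 a^3 + 27 b^2 = 4*22^3 + 27*12^2 = 42592 + 3888 = 46480
Delta = -16 * (46480) = -743680
Delta mod 23 = 2

Delta = 2 (mod 23)


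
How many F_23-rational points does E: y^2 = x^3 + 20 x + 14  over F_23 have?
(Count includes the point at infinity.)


For each x in F_23, count y with y^2 = x^3 + 20 x + 14 mod 23:
  x = 1: RHS = 12, y in [9, 14]  -> 2 point(s)
  x = 2: RHS = 16, y in [4, 19]  -> 2 point(s)
  x = 3: RHS = 9, y in [3, 20]  -> 2 point(s)
  x = 5: RHS = 9, y in [3, 20]  -> 2 point(s)
  x = 9: RHS = 3, y in [7, 16]  -> 2 point(s)
  x = 10: RHS = 18, y in [8, 15]  -> 2 point(s)
  x = 11: RHS = 1, y in [1, 22]  -> 2 point(s)
  x = 12: RHS = 4, y in [2, 21]  -> 2 point(s)
  x = 14: RHS = 2, y in [5, 18]  -> 2 point(s)
  x = 15: RHS = 9, y in [3, 20]  -> 2 point(s)
  x = 17: RHS = 0, y in [0]  -> 1 point(s)
  x = 19: RHS = 8, y in [10, 13]  -> 2 point(s)
  x = 21: RHS = 12, y in [9, 14]  -> 2 point(s)
  x = 22: RHS = 16, y in [4, 19]  -> 2 point(s)
Affine points: 27. Add the point at infinity: total = 28.

#E(F_23) = 28


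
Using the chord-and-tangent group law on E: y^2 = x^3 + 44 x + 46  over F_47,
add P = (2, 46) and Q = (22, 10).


P != Q, so use the chord formula.
s = (y2 - y1) / (x2 - x1) = (11) / (20) mod 47 = 17
x3 = s^2 - x1 - x2 mod 47 = 17^2 - 2 - 22 = 30
y3 = s (x1 - x3) - y1 mod 47 = 17 * (2 - 30) - 46 = 42

P + Q = (30, 42)


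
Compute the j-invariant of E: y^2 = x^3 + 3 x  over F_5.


Delta = -16(4 a^3 + 27 b^2) mod 5 = 2
-1728 * (4 a)^3 = -1728 * (4*3)^3 mod 5 = 1
j = 1 * 2^(-1) mod 5 = 3

j = 3 (mod 5)


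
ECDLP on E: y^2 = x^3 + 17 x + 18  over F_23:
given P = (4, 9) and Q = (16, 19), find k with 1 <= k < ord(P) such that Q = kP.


Enumerate multiples of P until we hit Q = (16, 19):
  1P = (4, 9)
  2P = (0, 8)
  3P = (9, 7)
  4P = (12, 8)
  5P = (16, 4)
  6P = (11, 15)
  7P = (20, 20)
  8P = (1, 6)
  9P = (19, 22)
  10P = (3, 21)
  11P = (22, 0)
  12P = (3, 2)
  13P = (19, 1)
  14P = (1, 17)
  15P = (20, 3)
  16P = (11, 8)
  17P = (16, 19)
Match found at i = 17.

k = 17


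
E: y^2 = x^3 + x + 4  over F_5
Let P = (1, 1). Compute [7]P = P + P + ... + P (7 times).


k = 7 = 111_2 (binary, LSB first: 111)
Double-and-add from P = (1, 1):
  bit 0 = 1: acc = O + (1, 1) = (1, 1)
  bit 1 = 1: acc = (1, 1) + (2, 2) = (3, 2)
  bit 2 = 1: acc = (3, 2) + (0, 2) = (2, 3)

7P = (2, 3)


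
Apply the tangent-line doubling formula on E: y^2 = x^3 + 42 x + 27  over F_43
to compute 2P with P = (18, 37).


Doubling: s = (3 x1^2 + a) / (2 y1)
s = (3*18^2 + 42) / (2*37) mod 43 = 23
x3 = s^2 - 2 x1 mod 43 = 23^2 - 2*18 = 20
y3 = s (x1 - x3) - y1 mod 43 = 23 * (18 - 20) - 37 = 3

2P = (20, 3)


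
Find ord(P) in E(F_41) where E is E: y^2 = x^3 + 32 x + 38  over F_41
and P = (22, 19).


Compute successive multiples of P until we hit O:
  1P = (22, 19)
  2P = (36, 32)
  3P = (28, 34)
  4P = (28, 7)
  5P = (36, 9)
  6P = (22, 22)
  7P = O

ord(P) = 7


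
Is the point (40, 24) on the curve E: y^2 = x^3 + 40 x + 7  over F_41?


Check whether y^2 = x^3 + 40 x + 7 (mod 41) for (x, y) = (40, 24).
LHS: y^2 = 24^2 mod 41 = 2
RHS: x^3 + 40 x + 7 = 40^3 + 40*40 + 7 mod 41 = 7
LHS != RHS

No, not on the curve


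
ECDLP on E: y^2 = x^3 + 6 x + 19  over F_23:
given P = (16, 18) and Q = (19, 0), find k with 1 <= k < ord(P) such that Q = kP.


Enumerate multiples of P until we hit Q = (19, 0):
  1P = (16, 18)
  2P = (22, 14)
  3P = (11, 17)
  4P = (8, 2)
  5P = (3, 8)
  6P = (5, 17)
  7P = (6, 8)
  8P = (2, 19)
  9P = (7, 6)
  10P = (12, 18)
  11P = (18, 5)
  12P = (14, 15)
  13P = (1, 16)
  14P = (19, 0)
Match found at i = 14.

k = 14


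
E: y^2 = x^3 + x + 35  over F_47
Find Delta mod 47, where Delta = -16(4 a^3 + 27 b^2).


4 a^3 + 27 b^2 = 4*1^3 + 27*35^2 = 4 + 33075 = 33079
Delta = -16 * (33079) = -529264
Delta mod 47 = 3

Delta = 3 (mod 47)


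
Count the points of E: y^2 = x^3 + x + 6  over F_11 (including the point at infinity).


For each x in F_11, count y with y^2 = x^3 + 1 x + 6 mod 11:
  x = 2: RHS = 5, y in [4, 7]  -> 2 point(s)
  x = 3: RHS = 3, y in [5, 6]  -> 2 point(s)
  x = 5: RHS = 4, y in [2, 9]  -> 2 point(s)
  x = 7: RHS = 4, y in [2, 9]  -> 2 point(s)
  x = 8: RHS = 9, y in [3, 8]  -> 2 point(s)
  x = 10: RHS = 4, y in [2, 9]  -> 2 point(s)
Affine points: 12. Add the point at infinity: total = 13.

#E(F_11) = 13


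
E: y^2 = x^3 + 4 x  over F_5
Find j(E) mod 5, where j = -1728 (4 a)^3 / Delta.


Delta = -16(4 a^3 + 27 b^2) mod 5 = 4
-1728 * (4 a)^3 = -1728 * (4*4)^3 mod 5 = 2
j = 2 * 4^(-1) mod 5 = 3

j = 3 (mod 5)


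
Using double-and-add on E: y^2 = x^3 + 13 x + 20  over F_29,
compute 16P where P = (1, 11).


k = 16 = 10000_2 (binary, LSB first: 00001)
Double-and-add from P = (1, 11):
  bit 0 = 0: acc unchanged = O
  bit 1 = 0: acc unchanged = O
  bit 2 = 0: acc unchanged = O
  bit 3 = 0: acc unchanged = O
  bit 4 = 1: acc = O + (24, 2) = (24, 2)

16P = (24, 2)


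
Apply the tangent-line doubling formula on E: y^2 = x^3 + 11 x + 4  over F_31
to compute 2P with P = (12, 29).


Doubling: s = (3 x1^2 + a) / (2 y1)
s = (3*12^2 + 11) / (2*29) mod 31 = 21
x3 = s^2 - 2 x1 mod 31 = 21^2 - 2*12 = 14
y3 = s (x1 - x3) - y1 mod 31 = 21 * (12 - 14) - 29 = 22

2P = (14, 22)


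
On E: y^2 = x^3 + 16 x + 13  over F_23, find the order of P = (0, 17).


Compute successive multiples of P until we hit O:
  1P = (0, 17)
  2P = (12, 22)
  3P = (19, 0)
  4P = (12, 1)
  5P = (0, 6)
  6P = O

ord(P) = 6


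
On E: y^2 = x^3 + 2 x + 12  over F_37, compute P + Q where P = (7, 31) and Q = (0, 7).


P != Q, so use the chord formula.
s = (y2 - y1) / (x2 - x1) = (13) / (30) mod 37 = 14
x3 = s^2 - x1 - x2 mod 37 = 14^2 - 7 - 0 = 4
y3 = s (x1 - x3) - y1 mod 37 = 14 * (7 - 4) - 31 = 11

P + Q = (4, 11)


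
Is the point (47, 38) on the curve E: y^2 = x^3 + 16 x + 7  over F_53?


Check whether y^2 = x^3 + 16 x + 7 (mod 53) for (x, y) = (47, 38).
LHS: y^2 = 38^2 mod 53 = 13
RHS: x^3 + 16 x + 7 = 47^3 + 16*47 + 7 mod 53 = 13
LHS = RHS

Yes, on the curve


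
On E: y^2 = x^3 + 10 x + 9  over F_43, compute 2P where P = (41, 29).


Doubling: s = (3 x1^2 + a) / (2 y1)
s = (3*41^2 + 10) / (2*29) mod 43 = 33
x3 = s^2 - 2 x1 mod 43 = 33^2 - 2*41 = 18
y3 = s (x1 - x3) - y1 mod 43 = 33 * (41 - 18) - 29 = 42

2P = (18, 42)


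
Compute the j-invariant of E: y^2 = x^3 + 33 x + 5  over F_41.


Delta = -16(4 a^3 + 27 b^2) mod 41 = 33
-1728 * (4 a)^3 = -1728 * (4*33)^3 mod 41 = 13
j = 13 * 33^(-1) mod 41 = 24

j = 24 (mod 41)


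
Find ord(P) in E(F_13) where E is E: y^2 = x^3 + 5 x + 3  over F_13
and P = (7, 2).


Compute successive multiples of P until we hit O:
  1P = (7, 2)
  2P = (0, 4)
  3P = (9, 6)
  4P = (1, 10)
  5P = (1, 3)
  6P = (9, 7)
  7P = (0, 9)
  8P = (7, 11)
  ... (continuing to 9P)
  9P = O

ord(P) = 9


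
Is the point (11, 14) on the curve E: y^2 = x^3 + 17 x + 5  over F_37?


Check whether y^2 = x^3 + 17 x + 5 (mod 37) for (x, y) = (11, 14).
LHS: y^2 = 14^2 mod 37 = 11
RHS: x^3 + 17 x + 5 = 11^3 + 17*11 + 5 mod 37 = 6
LHS != RHS

No, not on the curve


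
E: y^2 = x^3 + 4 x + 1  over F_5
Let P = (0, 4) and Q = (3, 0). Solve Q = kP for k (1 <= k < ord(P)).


Enumerate multiples of P until we hit Q = (3, 0):
  1P = (0, 4)
  2P = (4, 4)
  3P = (1, 1)
  4P = (3, 0)
Match found at i = 4.

k = 4


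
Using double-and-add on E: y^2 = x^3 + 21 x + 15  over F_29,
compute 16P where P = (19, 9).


k = 16 = 10000_2 (binary, LSB first: 00001)
Double-and-add from P = (19, 9):
  bit 0 = 0: acc unchanged = O
  bit 1 = 0: acc unchanged = O
  bit 2 = 0: acc unchanged = O
  bit 3 = 0: acc unchanged = O
  bit 4 = 1: acc = O + (13, 7) = (13, 7)

16P = (13, 7)


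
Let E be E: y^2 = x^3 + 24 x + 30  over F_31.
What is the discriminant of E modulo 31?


4 a^3 + 27 b^2 = 4*24^3 + 27*30^2 = 55296 + 24300 = 79596
Delta = -16 * (79596) = -1273536
Delta mod 31 = 6

Delta = 6 (mod 31)


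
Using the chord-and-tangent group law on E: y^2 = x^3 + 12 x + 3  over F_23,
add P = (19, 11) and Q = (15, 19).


P != Q, so use the chord formula.
s = (y2 - y1) / (x2 - x1) = (8) / (19) mod 23 = 21
x3 = s^2 - x1 - x2 mod 23 = 21^2 - 19 - 15 = 16
y3 = s (x1 - x3) - y1 mod 23 = 21 * (19 - 16) - 11 = 6

P + Q = (16, 6)


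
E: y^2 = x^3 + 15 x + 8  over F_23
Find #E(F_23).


For each x in F_23, count y with y^2 = x^3 + 15 x + 8 mod 23:
  x = 0: RHS = 8, y in [10, 13]  -> 2 point(s)
  x = 1: RHS = 1, y in [1, 22]  -> 2 point(s)
  x = 2: RHS = 0, y in [0]  -> 1 point(s)
  x = 5: RHS = 1, y in [1, 22]  -> 2 point(s)
  x = 10: RHS = 8, y in [10, 13]  -> 2 point(s)
  x = 11: RHS = 9, y in [3, 20]  -> 2 point(s)
  x = 13: RHS = 8, y in [10, 13]  -> 2 point(s)
  x = 14: RHS = 18, y in [8, 15]  -> 2 point(s)
  x = 17: RHS = 1, y in [1, 22]  -> 2 point(s)
  x = 21: RHS = 16, y in [4, 19]  -> 2 point(s)
Affine points: 19. Add the point at infinity: total = 20.

#E(F_23) = 20


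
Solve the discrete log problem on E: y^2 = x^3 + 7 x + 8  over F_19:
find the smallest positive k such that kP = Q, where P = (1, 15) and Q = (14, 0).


Enumerate multiples of P until we hit Q = (14, 0):
  1P = (1, 15)
  2P = (15, 12)
  3P = (14, 0)
Match found at i = 3.

k = 3


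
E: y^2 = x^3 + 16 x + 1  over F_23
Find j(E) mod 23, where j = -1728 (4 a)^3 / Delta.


Delta = -16(4 a^3 + 27 b^2) mod 23 = 15
-1728 * (4 a)^3 = -1728 * (4*16)^3 mod 23 = 7
j = 7 * 15^(-1) mod 23 = 2

j = 2 (mod 23)


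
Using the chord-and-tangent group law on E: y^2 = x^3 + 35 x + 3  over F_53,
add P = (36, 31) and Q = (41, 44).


P != Q, so use the chord formula.
s = (y2 - y1) / (x2 - x1) = (13) / (5) mod 53 = 45
x3 = s^2 - x1 - x2 mod 53 = 45^2 - 36 - 41 = 40
y3 = s (x1 - x3) - y1 mod 53 = 45 * (36 - 40) - 31 = 1

P + Q = (40, 1)


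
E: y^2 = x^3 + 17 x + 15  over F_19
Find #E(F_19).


For each x in F_19, count y with y^2 = x^3 + 17 x + 15 mod 19:
  x = 2: RHS = 0, y in [0]  -> 1 point(s)
  x = 3: RHS = 17, y in [6, 13]  -> 2 point(s)
  x = 5: RHS = 16, y in [4, 15]  -> 2 point(s)
  x = 8: RHS = 17, y in [6, 13]  -> 2 point(s)
  x = 9: RHS = 4, y in [2, 17]  -> 2 point(s)
  x = 10: RHS = 7, y in [8, 11]  -> 2 point(s)
  x = 12: RHS = 9, y in [3, 16]  -> 2 point(s)
  x = 13: RHS = 1, y in [1, 18]  -> 2 point(s)
  x = 15: RHS = 16, y in [4, 15]  -> 2 point(s)
  x = 17: RHS = 11, y in [7, 12]  -> 2 point(s)
  x = 18: RHS = 16, y in [4, 15]  -> 2 point(s)
Affine points: 21. Add the point at infinity: total = 22.

#E(F_19) = 22


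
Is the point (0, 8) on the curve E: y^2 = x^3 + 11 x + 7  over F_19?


Check whether y^2 = x^3 + 11 x + 7 (mod 19) for (x, y) = (0, 8).
LHS: y^2 = 8^2 mod 19 = 7
RHS: x^3 + 11 x + 7 = 0^3 + 11*0 + 7 mod 19 = 7
LHS = RHS

Yes, on the curve


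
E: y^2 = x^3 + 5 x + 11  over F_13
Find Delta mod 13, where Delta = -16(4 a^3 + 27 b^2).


4 a^3 + 27 b^2 = 4*5^3 + 27*11^2 = 500 + 3267 = 3767
Delta = -16 * (3767) = -60272
Delta mod 13 = 9

Delta = 9 (mod 13)


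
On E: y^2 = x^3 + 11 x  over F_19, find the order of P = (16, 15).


Compute successive multiples of P until we hit O:
  1P = (16, 15)
  2P = (6, 4)
  3P = (6, 15)
  4P = (16, 4)
  5P = O

ord(P) = 5


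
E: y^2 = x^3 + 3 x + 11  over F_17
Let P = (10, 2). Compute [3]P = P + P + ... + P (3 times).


k = 3 = 11_2 (binary, LSB first: 11)
Double-and-add from P = (10, 2):
  bit 0 = 1: acc = O + (10, 2) = (10, 2)
  bit 1 = 1: acc = (10, 2) + (5, 7) = (3, 8)

3P = (3, 8)


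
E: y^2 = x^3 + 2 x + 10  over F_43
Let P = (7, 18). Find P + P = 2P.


Doubling: s = (3 x1^2 + a) / (2 y1)
s = (3*7^2 + 2) / (2*18) mod 43 = 34
x3 = s^2 - 2 x1 mod 43 = 34^2 - 2*7 = 24
y3 = s (x1 - x3) - y1 mod 43 = 34 * (7 - 24) - 18 = 6

2P = (24, 6)


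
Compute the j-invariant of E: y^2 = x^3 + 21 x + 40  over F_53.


Delta = -16(4 a^3 + 27 b^2) mod 53 = 21
-1728 * (4 a)^3 = -1728 * (4*21)^3 mod 53 = 52
j = 52 * 21^(-1) mod 53 = 5

j = 5 (mod 53)


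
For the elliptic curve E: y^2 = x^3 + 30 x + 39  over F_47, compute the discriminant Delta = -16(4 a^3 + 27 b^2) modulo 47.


4 a^3 + 27 b^2 = 4*30^3 + 27*39^2 = 108000 + 41067 = 149067
Delta = -16 * (149067) = -2385072
Delta mod 47 = 37

Delta = 37 (mod 47)


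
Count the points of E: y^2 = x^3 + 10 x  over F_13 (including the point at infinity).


For each x in F_13, count y with y^2 = x^3 + 10 x + 0 mod 13:
  x = 0: RHS = 0, y in [0]  -> 1 point(s)
  x = 4: RHS = 0, y in [0]  -> 1 point(s)
  x = 6: RHS = 3, y in [4, 9]  -> 2 point(s)
  x = 7: RHS = 10, y in [6, 7]  -> 2 point(s)
  x = 9: RHS = 0, y in [0]  -> 1 point(s)
Affine points: 7. Add the point at infinity: total = 8.

#E(F_13) = 8


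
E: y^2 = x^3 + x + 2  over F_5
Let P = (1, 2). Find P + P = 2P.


Doubling: s = (3 x1^2 + a) / (2 y1)
s = (3*1^2 + 1) / (2*2) mod 5 = 1
x3 = s^2 - 2 x1 mod 5 = 1^2 - 2*1 = 4
y3 = s (x1 - x3) - y1 mod 5 = 1 * (1 - 4) - 2 = 0

2P = (4, 0)


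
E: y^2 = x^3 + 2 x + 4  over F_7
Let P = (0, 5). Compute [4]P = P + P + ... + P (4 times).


k = 4 = 100_2 (binary, LSB first: 001)
Double-and-add from P = (0, 5):
  bit 0 = 0: acc unchanged = O
  bit 1 = 0: acc unchanged = O
  bit 2 = 1: acc = O + (3, 4) = (3, 4)

4P = (3, 4)


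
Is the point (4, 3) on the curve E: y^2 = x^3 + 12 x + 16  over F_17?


Check whether y^2 = x^3 + 12 x + 16 (mod 17) for (x, y) = (4, 3).
LHS: y^2 = 3^2 mod 17 = 9
RHS: x^3 + 12 x + 16 = 4^3 + 12*4 + 16 mod 17 = 9
LHS = RHS

Yes, on the curve


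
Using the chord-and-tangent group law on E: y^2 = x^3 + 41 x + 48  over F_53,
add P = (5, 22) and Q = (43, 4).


P != Q, so use the chord formula.
s = (y2 - y1) / (x2 - x1) = (35) / (38) mod 53 = 33
x3 = s^2 - x1 - x2 mod 53 = 33^2 - 5 - 43 = 34
y3 = s (x1 - x3) - y1 mod 53 = 33 * (5 - 34) - 22 = 28

P + Q = (34, 28)


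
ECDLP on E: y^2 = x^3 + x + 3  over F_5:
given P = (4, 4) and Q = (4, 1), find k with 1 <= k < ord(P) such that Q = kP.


Enumerate multiples of P until we hit Q = (4, 1):
  1P = (4, 4)
  2P = (1, 0)
  3P = (4, 1)
Match found at i = 3.

k = 3
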